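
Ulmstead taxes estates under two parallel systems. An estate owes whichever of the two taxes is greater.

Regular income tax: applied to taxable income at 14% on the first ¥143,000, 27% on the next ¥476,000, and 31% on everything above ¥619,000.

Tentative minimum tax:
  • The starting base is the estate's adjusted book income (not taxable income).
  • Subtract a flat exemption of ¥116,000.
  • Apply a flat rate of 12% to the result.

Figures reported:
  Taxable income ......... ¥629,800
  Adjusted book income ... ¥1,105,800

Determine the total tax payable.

Regular income tax:
  ¥143,000 × 14% = ¥20,020
  ¥476,000 × 27% = ¥128,520
  ¥10,800 × 31% = ¥3,348
  → ¥151,888

Tentative minimum tax:
  Base (adjusted book income): ¥1,105,800
  Less exemption ¥116,000 → base ¥989,800
  ¥989,800 × 12% = ¥118,776

¥151,888 > ¥118,776, so the regular income tax governs.

¥151,888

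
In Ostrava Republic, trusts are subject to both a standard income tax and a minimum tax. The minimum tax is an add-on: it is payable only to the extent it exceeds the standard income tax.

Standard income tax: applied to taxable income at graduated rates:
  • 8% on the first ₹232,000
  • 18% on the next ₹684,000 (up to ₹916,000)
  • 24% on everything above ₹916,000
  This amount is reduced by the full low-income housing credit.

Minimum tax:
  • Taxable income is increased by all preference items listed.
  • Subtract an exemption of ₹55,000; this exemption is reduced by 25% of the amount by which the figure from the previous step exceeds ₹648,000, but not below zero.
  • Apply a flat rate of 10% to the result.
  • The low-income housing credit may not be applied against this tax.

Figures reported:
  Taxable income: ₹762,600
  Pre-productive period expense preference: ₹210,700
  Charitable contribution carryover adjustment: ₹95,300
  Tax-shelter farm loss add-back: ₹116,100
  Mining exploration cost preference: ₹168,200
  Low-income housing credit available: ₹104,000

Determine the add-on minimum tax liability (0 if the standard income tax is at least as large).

Standard income tax:
  ₹232,000 × 8% = ₹18,560
  ₹530,600 × 18% = ₹95,508
  → ₹114,068
  Less low-income housing credit ₹104,000 → ₹10,068

Minimum tax:
  Adjusted income: ₹762,600 + ₹210,700 + ₹95,300 + ₹116,100 + ₹168,200 = ₹1,352,900
  Exemption: 25% × (₹1,352,900 − ₹648,000) = ₹176,225 ≥ ₹55,000, so the exemption is fully phased out
  Base: ₹1,352,900 − ₹0 = ₹1,352,900
  ₹1,352,900 × 10% = ₹135,290

Excess of minimum tax over standard income tax: ₹135,290 − ₹10,068 = ₹125,222.

₹125,222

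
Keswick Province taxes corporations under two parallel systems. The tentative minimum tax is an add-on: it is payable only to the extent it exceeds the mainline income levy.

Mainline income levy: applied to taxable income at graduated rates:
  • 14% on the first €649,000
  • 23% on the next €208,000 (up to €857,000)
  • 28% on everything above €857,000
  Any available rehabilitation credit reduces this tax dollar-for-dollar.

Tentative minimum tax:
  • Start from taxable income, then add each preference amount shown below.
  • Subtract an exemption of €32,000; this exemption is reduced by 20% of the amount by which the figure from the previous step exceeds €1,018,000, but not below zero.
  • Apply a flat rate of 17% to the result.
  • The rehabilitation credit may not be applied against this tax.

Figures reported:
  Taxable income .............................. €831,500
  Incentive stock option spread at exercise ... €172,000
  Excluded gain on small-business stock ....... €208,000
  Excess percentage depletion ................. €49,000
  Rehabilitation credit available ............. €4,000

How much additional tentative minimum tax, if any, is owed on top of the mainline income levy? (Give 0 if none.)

€85,450

Tentative minimum tax:
  Adjusted income: €831,500 + €172,000 + €208,000 + €49,000 = €1,260,500
  Exemption: 20% × (€1,260,500 − €1,018,000) = €48,500 ≥ €32,000, so the exemption is fully phased out
  Base: €1,260,500 − €0 = €1,260,500
  €1,260,500 × 17% = €214,285

Mainline income levy:
  €649,000 × 14% = €90,860
  €182,500 × 23% = €41,975
  → €132,835
  Less rehabilitation credit €4,000 → €128,835

Excess of tentative minimum tax over mainline income levy: €214,285 − €128,835 = €85,450.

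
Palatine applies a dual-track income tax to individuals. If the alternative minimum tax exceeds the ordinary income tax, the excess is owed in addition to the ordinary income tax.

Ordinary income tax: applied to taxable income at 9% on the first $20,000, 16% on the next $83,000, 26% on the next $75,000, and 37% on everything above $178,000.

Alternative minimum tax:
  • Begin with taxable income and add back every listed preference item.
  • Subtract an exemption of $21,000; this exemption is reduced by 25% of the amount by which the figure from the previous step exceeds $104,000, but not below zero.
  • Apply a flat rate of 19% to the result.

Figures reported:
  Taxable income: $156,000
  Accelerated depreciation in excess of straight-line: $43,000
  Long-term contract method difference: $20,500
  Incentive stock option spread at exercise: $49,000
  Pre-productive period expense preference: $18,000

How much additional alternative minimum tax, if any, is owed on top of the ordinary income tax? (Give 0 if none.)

$25,575

Ordinary income tax:
  $20,000 × 9% = $1,800
  $83,000 × 16% = $13,280
  $53,000 × 26% = $13,780
  → $28,860

Alternative minimum tax:
  Adjusted income: $156,000 + $43,000 + $20,500 + $49,000 + $18,000 = $286,500
  Exemption: 25% × ($286,500 − $104,000) = $45,625 ≥ $21,000, so the exemption is fully phased out
  Base: $286,500 − $0 = $286,500
  $286,500 × 19% = $54,435

Excess of alternative minimum tax over ordinary income tax: $54,435 − $28,860 = $25,575.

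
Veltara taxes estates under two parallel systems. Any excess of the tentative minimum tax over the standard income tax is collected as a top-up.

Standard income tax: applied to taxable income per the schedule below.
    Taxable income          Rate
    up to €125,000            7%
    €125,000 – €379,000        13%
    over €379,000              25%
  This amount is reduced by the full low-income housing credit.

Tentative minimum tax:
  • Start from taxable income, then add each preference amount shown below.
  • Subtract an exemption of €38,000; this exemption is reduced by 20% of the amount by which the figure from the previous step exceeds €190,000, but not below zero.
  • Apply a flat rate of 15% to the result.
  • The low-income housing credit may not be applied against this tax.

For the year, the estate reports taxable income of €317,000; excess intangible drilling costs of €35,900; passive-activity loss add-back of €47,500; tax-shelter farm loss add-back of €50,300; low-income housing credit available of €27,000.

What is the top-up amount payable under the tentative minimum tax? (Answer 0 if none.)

Tentative minimum tax:
  Adjusted income: €317,000 + €35,900 + €47,500 + €50,300 = €450,700
  Exemption: 20% × (€450,700 − €190,000) = €52,140 ≥ €38,000, so the exemption is fully phased out
  Base: €450,700 − €0 = €450,700
  €450,700 × 15% = €67,605

Standard income tax:
  €125,000 × 7% = €8,750
  €192,000 × 13% = €24,960
  → €33,710
  Less low-income housing credit €27,000 → €6,710

Excess of tentative minimum tax over standard income tax: €67,605 − €6,710 = €60,895.

€60,895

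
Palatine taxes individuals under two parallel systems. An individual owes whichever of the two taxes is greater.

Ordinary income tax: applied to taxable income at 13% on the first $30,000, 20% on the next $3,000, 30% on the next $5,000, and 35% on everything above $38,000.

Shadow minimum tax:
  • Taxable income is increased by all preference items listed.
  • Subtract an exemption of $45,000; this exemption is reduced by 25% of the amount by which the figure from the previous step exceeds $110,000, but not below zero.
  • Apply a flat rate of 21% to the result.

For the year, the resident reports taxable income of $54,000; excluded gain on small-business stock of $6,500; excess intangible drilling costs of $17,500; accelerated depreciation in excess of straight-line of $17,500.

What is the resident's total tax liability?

$11,600

Shadow minimum tax:
  Adjusted income: $54,000 + $6,500 + $17,500 + $17,500 = $95,500
  Exemption: $95,500 ≤ $110,000, so full $45,000 applies
  Base: $95,500 − $45,000 = $50,500
  $50,500 × 21% = $10,605

Ordinary income tax:
  $30,000 × 13% = $3,900
  $3,000 × 20% = $600
  $5,000 × 30% = $1,500
  $16,000 × 35% = $5,600
  → $11,600

$11,600 > $10,605, so the ordinary income tax governs.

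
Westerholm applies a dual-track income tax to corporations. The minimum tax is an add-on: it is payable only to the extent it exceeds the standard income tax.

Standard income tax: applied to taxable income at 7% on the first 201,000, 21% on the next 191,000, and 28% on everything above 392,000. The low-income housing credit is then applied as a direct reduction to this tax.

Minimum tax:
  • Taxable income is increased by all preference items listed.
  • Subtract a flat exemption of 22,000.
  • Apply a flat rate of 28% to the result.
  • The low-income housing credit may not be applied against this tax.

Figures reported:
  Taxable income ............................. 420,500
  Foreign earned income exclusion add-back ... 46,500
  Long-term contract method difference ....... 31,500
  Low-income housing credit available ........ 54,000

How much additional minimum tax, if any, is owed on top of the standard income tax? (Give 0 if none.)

Minimum tax:
  Adjusted income: 420,500 + 46,500 + 31,500 = 498,500
  Less exemption 22,000 → base 476,500
  476,500 × 28% = 133,420

Standard income tax:
  201,000 × 7% = 14,070
  191,000 × 21% = 40,110
  28,500 × 28% = 7,980
  → 62,160
  Less low-income housing credit 54,000 → 8,160

Excess of minimum tax over standard income tax: 133,420 − 8,160 = 125,260.

125,260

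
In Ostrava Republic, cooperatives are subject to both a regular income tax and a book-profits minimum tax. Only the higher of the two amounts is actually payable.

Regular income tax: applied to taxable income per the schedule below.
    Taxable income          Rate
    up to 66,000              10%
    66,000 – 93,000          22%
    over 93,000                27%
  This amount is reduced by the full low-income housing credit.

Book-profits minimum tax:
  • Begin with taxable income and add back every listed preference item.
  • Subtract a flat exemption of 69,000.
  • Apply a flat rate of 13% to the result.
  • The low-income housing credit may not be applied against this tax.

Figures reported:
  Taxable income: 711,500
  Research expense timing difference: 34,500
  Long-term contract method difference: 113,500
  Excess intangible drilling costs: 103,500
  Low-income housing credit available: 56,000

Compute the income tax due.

Book-profits minimum tax:
  Adjusted income: 711,500 + 34,500 + 113,500 + 103,500 = 963,000
  Less exemption 69,000 → base 894,000
  894,000 × 13% = 116,220

Regular income tax:
  66,000 × 10% = 6,600
  27,000 × 22% = 5,940
  618,500 × 27% = 166,995
  → 179,535
  Less low-income housing credit 56,000 → 123,535

123,535 > 116,220, so the regular income tax governs.

123,535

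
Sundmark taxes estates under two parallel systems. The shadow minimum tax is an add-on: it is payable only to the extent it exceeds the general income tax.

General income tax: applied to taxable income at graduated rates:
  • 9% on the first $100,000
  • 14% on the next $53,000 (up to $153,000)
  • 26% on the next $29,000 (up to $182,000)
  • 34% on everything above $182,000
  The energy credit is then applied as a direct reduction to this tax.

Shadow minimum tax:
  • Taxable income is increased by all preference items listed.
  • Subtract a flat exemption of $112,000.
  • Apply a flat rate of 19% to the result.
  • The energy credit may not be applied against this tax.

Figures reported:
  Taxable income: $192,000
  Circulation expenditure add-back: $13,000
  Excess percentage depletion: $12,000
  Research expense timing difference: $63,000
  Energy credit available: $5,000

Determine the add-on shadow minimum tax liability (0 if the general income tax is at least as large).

$9,560

Shadow minimum tax:
  Adjusted income: $192,000 + $13,000 + $12,000 + $63,000 = $280,000
  Less exemption $112,000 → base $168,000
  $168,000 × 19% = $31,920

General income tax:
  $100,000 × 9% = $9,000
  $53,000 × 14% = $7,420
  $29,000 × 26% = $7,540
  $10,000 × 34% = $3,400
  → $27,360
  Less energy credit $5,000 → $22,360

Excess of shadow minimum tax over general income tax: $31,920 − $22,360 = $9,560.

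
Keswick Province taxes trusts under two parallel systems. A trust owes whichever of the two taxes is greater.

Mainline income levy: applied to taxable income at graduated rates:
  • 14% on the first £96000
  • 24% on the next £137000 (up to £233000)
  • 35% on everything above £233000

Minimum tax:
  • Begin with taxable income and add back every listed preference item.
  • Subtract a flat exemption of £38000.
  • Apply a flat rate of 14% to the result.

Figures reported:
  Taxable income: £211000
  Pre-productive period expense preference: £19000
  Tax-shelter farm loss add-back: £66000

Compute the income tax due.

Mainline income levy:
  £96000 × 14% = £13440
  £115000 × 24% = £27600
  → £41040

Minimum tax:
  Adjusted income: £211000 + £19000 + £66000 = £296000
  Less exemption £38000 → base £258000
  £258000 × 14% = £36120

£41040 > £36120, so the mainline income levy governs.

£41040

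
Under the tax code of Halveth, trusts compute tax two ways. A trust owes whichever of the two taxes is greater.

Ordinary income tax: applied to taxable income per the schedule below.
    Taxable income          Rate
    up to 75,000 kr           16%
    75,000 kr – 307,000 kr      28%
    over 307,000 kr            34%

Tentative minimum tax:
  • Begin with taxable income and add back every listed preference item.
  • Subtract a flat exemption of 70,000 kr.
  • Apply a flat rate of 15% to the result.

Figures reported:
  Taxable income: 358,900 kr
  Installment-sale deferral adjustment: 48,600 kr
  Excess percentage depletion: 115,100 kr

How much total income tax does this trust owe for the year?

94,606 kr

Tentative minimum tax:
  Adjusted income: 358,900 kr + 48,600 kr + 115,100 kr = 522,600 kr
  Less exemption 70,000 kr → base 452,600 kr
  452,600 kr × 15% = 67,890 kr

Ordinary income tax:
  75,000 kr × 16% = 12,000 kr
  232,000 kr × 28% = 64,960 kr
  51,900 kr × 34% = 17,646 kr
  → 94,606 kr

94,606 kr > 67,890 kr, so the ordinary income tax governs.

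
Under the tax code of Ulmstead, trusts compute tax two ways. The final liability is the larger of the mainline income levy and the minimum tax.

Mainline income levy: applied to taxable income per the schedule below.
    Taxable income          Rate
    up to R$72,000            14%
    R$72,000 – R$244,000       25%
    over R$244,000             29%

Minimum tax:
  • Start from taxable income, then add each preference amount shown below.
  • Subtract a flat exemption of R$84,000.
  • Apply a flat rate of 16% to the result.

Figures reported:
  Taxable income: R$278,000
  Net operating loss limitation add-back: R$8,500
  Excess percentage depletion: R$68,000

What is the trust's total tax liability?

R$62,940

Mainline income levy:
  R$72,000 × 14% = R$10,080
  R$172,000 × 25% = R$43,000
  R$34,000 × 29% = R$9,860
  → R$62,940

Minimum tax:
  Adjusted income: R$278,000 + R$8,500 + R$68,000 = R$354,500
  Less exemption R$84,000 → base R$270,500
  R$270,500 × 16% = R$43,280

R$62,940 > R$43,280, so the mainline income levy governs.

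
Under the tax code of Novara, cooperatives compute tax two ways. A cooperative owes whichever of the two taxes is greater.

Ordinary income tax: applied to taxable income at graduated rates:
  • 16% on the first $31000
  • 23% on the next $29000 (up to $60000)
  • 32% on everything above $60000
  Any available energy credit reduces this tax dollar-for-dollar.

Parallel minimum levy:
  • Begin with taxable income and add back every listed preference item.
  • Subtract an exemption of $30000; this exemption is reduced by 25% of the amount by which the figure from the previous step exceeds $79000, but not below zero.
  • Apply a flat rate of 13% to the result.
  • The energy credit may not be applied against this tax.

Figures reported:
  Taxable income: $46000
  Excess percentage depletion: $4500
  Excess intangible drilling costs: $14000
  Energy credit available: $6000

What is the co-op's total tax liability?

Ordinary income tax:
  $31000 × 16% = $4960
  $15000 × 23% = $3450
  → $8410
  Less energy credit $6000 → $2410

Parallel minimum levy:
  Adjusted income: $46000 + $4500 + $14000 = $64500
  Exemption: $64500 ≤ $79000, so full $30000 applies
  Base: $64500 − $30000 = $34500
  $34500 × 13% = $4485

$4485 > $2410, so the parallel minimum levy is the binding amount.

$4485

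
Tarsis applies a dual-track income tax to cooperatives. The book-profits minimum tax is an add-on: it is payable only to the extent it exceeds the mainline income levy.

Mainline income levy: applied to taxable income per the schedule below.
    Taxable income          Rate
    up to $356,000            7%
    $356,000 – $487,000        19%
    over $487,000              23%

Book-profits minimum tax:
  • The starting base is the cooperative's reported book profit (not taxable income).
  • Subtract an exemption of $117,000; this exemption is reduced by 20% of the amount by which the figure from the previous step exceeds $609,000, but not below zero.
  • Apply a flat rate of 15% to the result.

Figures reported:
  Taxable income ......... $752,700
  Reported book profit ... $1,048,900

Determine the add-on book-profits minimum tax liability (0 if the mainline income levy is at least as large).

Mainline income levy:
  $356,000 × 7% = $24,920
  $131,000 × 19% = $24,890
  $265,700 × 23% = $61,111
  → $110,921

Book-profits minimum tax:
  Base (reported book profit): $1,048,900
  Exemption: $117,000 − 20% × ($1,048,900 − $609,000) = $117,000 − $87,980 = $29,020
  Base: $1,048,900 − $29,020 = $1,019,880
  $1,019,880 × 15% = $152,982

Excess of book-profits minimum tax over mainline income levy: $152,982 − $110,921 = $42,061.

$42,061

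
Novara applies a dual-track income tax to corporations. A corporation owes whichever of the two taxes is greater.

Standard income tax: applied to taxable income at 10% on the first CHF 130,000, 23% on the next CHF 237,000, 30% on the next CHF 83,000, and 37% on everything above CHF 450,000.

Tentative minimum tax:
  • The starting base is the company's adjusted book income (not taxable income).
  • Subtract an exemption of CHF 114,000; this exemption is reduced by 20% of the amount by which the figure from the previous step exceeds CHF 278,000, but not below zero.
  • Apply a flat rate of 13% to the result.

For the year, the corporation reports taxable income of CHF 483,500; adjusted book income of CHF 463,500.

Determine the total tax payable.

Standard income tax:
  CHF 130,000 × 10% = CHF 13,000
  CHF 237,000 × 23% = CHF 54,510
  CHF 83,000 × 30% = CHF 24,900
  CHF 33,500 × 37% = CHF 12,395
  → CHF 104,805

Tentative minimum tax:
  Base (adjusted book income): CHF 463,500
  Exemption: CHF 114,000 − 20% × (CHF 463,500 − CHF 278,000) = CHF 114,000 − CHF 37,100 = CHF 76,900
  Base: CHF 463,500 − CHF 76,900 = CHF 386,600
  CHF 386,600 × 13% = CHF 50,258

CHF 104,805 > CHF 50,258, so the standard income tax governs.

CHF 104,805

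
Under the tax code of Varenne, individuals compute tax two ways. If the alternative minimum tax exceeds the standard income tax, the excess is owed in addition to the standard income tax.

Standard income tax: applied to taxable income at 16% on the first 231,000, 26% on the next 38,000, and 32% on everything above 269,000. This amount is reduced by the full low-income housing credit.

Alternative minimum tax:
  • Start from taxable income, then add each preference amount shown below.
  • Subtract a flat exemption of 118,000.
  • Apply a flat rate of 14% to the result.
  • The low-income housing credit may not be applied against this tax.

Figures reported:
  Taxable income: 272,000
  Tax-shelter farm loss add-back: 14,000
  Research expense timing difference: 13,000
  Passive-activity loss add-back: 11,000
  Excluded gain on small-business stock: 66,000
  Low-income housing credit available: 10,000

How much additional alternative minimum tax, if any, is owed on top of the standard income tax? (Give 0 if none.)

Alternative minimum tax:
  Adjusted income: 272,000 + 14,000 + 13,000 + 11,000 + 66,000 = 376,000
  Less exemption 118,000 → base 258,000
  258,000 × 14% = 36,120

Standard income tax:
  231,000 × 16% = 36,960
  38,000 × 26% = 9,880
  3,000 × 32% = 960
  → 47,800
  Less low-income housing credit 10,000 → 37,800

36,120 ≤ 37,800, so no add-on is due.

0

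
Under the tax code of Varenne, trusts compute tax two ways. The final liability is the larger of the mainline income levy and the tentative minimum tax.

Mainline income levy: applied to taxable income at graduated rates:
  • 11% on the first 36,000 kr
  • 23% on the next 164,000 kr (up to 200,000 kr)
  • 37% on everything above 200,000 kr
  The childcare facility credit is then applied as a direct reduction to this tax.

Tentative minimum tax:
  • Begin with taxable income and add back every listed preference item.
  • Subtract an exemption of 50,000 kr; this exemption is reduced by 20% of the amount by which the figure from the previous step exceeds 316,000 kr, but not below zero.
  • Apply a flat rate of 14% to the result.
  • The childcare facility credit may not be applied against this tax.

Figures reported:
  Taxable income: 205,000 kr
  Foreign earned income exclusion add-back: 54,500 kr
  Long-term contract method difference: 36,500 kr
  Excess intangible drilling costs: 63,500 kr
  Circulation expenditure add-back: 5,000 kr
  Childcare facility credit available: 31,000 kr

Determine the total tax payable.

45,388 kr

Mainline income levy:
  36,000 kr × 11% = 3,960 kr
  164,000 kr × 23% = 37,720 kr
  5,000 kr × 37% = 1,850 kr
  → 43,530 kr
  Less childcare facility credit 31,000 kr → 12,530 kr

Tentative minimum tax:
  Adjusted income: 205,000 kr + 54,500 kr + 36,500 kr + 63,500 kr + 5,000 kr = 364,500 kr
  Exemption: 50,000 kr − 20% × (364,500 kr − 316,000 kr) = 50,000 kr − 9,700 kr = 40,300 kr
  Base: 364,500 kr − 40,300 kr = 324,200 kr
  324,200 kr × 14% = 45,388 kr

45,388 kr > 12,530 kr, so the tentative minimum tax is the binding amount.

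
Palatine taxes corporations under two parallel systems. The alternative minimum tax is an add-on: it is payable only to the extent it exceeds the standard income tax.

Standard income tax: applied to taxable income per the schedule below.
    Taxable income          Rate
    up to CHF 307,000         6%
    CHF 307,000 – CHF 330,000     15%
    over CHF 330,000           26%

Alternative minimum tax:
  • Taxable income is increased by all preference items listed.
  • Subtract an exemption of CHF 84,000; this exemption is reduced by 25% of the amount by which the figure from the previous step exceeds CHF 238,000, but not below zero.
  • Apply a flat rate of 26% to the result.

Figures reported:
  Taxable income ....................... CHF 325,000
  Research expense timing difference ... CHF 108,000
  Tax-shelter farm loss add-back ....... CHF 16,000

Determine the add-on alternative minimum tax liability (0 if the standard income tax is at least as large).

Alternative minimum tax:
  Adjusted income: CHF 325,000 + CHF 108,000 + CHF 16,000 = CHF 449,000
  Exemption: CHF 84,000 − 25% × (CHF 449,000 − CHF 238,000) = CHF 84,000 − CHF 52,750 = CHF 31,250
  Base: CHF 449,000 − CHF 31,250 = CHF 417,750
  CHF 417,750 × 26% = CHF 108,615

Standard income tax:
  CHF 307,000 × 6% = CHF 18,420
  CHF 18,000 × 15% = CHF 2,700
  → CHF 21,120

Excess of alternative minimum tax over standard income tax: CHF 108,615 − CHF 21,120 = CHF 87,495.

CHF 87,495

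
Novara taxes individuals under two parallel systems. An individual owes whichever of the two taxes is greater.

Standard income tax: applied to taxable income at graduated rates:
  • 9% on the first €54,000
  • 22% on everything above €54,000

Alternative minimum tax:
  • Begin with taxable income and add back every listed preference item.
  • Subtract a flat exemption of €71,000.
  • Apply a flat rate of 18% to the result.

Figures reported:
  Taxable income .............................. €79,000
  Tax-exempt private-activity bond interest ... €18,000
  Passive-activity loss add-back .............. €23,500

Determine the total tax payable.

€10,360

Alternative minimum tax:
  Adjusted income: €79,000 + €18,000 + €23,500 = €120,500
  Less exemption €71,000 → base €49,500
  €49,500 × 18% = €8,910

Standard income tax:
  €54,000 × 9% = €4,860
  €25,000 × 22% = €5,500
  → €10,360

€10,360 > €8,910, so the standard income tax governs.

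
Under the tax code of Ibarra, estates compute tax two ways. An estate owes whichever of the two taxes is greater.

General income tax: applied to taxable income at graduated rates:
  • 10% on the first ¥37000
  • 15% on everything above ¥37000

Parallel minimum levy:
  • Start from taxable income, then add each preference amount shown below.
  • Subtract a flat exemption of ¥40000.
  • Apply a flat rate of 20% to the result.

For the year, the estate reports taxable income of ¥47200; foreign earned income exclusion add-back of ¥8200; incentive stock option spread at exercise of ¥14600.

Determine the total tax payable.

General income tax:
  ¥37000 × 10% = ¥3700
  ¥10200 × 15% = ¥1530
  → ¥5230

Parallel minimum levy:
  Adjusted income: ¥47200 + ¥8200 + ¥14600 = ¥70000
  Less exemption ¥40000 → base ¥30000
  ¥30000 × 20% = ¥6000

¥6000 > ¥5230, so the parallel minimum levy is the binding amount.

¥6000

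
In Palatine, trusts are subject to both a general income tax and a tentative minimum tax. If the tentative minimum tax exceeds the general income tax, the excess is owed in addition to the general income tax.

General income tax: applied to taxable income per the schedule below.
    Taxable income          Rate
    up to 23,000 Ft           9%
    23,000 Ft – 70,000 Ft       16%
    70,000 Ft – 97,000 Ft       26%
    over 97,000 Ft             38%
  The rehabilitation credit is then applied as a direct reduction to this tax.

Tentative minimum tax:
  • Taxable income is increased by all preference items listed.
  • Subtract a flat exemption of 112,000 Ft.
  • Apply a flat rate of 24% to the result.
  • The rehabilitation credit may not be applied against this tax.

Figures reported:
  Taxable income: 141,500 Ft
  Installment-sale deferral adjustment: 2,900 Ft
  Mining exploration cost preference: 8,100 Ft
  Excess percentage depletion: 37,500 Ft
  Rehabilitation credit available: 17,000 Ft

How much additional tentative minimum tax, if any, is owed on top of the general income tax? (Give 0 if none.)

Tentative minimum tax:
  Adjusted income: 141,500 Ft + 2,900 Ft + 8,100 Ft + 37,500 Ft = 190,000 Ft
  Less exemption 112,000 Ft → base 78,000 Ft
  78,000 Ft × 24% = 18,720 Ft

General income tax:
  23,000 Ft × 9% = 2,070 Ft
  47,000 Ft × 16% = 7,520 Ft
  27,000 Ft × 26% = 7,020 Ft
  44,500 Ft × 38% = 16,910 Ft
  → 33,520 Ft
  Less rehabilitation credit 17,000 Ft → 16,520 Ft

Excess of tentative minimum tax over general income tax: 18,720 Ft − 16,520 Ft = 2,200 Ft.

2,200 Ft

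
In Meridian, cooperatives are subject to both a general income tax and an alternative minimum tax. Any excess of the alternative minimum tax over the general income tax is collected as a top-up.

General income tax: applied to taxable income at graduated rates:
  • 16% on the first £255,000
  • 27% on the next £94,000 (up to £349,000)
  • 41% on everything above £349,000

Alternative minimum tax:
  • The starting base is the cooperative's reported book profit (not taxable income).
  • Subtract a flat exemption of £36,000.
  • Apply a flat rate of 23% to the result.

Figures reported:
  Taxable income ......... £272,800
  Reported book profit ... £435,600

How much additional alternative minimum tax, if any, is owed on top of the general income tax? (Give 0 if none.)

£46,302

Alternative minimum tax:
  Base (reported book profit): £435,600
  Less exemption £36,000 → base £399,600
  £399,600 × 23% = £91,908

General income tax:
  £255,000 × 16% = £40,800
  £17,800 × 27% = £4,806
  → £45,606

Excess of alternative minimum tax over general income tax: £91,908 − £45,606 = £46,302.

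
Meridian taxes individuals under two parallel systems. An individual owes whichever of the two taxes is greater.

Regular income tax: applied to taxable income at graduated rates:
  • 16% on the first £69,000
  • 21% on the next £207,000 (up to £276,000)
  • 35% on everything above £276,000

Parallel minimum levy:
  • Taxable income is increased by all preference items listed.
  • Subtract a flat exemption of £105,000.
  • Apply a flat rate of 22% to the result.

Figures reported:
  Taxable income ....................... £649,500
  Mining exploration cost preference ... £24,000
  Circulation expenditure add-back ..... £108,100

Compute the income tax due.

Regular income tax:
  £69,000 × 16% = £11,040
  £207,000 × 21% = £43,470
  £373,500 × 35% = £130,725
  → £185,235

Parallel minimum levy:
  Adjusted income: £649,500 + £24,000 + £108,100 = £781,600
  Less exemption £105,000 → base £676,600
  £676,600 × 22% = £148,852

£185,235 > £148,852, so the regular income tax governs.

£185,235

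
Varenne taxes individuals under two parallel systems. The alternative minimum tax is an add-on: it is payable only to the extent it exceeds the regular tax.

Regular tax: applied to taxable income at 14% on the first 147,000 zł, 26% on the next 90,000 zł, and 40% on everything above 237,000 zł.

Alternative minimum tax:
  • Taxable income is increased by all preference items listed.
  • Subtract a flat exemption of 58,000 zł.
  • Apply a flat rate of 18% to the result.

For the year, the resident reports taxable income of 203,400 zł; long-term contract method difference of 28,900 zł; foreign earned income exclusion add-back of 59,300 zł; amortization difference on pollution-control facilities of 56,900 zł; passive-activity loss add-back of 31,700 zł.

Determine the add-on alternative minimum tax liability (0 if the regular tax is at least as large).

22,752 zł

Regular tax:
  147,000 zł × 14% = 20,580 zł
  56,400 zł × 26% = 14,664 zł
  → 35,244 zł

Alternative minimum tax:
  Adjusted income: 203,400 zł + 28,900 zł + 59,300 zł + 56,900 zł + 31,700 zł = 380,200 zł
  Less exemption 58,000 zł → base 322,200 zł
  322,200 zł × 18% = 57,996 zł

Excess of alternative minimum tax over regular tax: 57,996 zł − 35,244 zł = 22,752 zł.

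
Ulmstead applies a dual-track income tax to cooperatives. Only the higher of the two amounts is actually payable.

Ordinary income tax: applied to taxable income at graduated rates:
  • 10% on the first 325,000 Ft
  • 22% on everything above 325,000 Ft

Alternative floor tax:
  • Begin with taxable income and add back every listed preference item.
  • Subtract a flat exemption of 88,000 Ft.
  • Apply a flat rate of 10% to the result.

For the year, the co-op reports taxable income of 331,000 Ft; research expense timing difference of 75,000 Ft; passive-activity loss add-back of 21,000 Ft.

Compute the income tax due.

Alternative floor tax:
  Adjusted income: 331,000 Ft + 75,000 Ft + 21,000 Ft = 427,000 Ft
  Less exemption 88,000 Ft → base 339,000 Ft
  339,000 Ft × 10% = 33,900 Ft

Ordinary income tax:
  325,000 Ft × 10% = 32,500 Ft
  6,000 Ft × 22% = 1,320 Ft
  → 33,820 Ft

33,900 Ft > 33,820 Ft, so the alternative floor tax is the binding amount.

33,900 Ft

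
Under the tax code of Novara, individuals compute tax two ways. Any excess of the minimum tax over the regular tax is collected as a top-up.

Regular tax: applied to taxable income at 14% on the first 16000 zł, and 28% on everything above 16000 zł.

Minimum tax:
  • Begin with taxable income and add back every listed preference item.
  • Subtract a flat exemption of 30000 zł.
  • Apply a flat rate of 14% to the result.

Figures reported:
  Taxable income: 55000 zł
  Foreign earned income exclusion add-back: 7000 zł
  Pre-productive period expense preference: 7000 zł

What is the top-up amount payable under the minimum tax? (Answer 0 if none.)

0 zł

Regular tax:
  16000 zł × 14% = 2240 zł
  39000 zł × 28% = 10920 zł
  → 13160 zł

Minimum tax:
  Adjusted income: 55000 zł + 7000 zł + 7000 zł = 69000 zł
  Less exemption 30000 zł → base 39000 zł
  39000 zł × 14% = 5460 zł

5460 zł ≤ 13160 zł, so no add-on is due.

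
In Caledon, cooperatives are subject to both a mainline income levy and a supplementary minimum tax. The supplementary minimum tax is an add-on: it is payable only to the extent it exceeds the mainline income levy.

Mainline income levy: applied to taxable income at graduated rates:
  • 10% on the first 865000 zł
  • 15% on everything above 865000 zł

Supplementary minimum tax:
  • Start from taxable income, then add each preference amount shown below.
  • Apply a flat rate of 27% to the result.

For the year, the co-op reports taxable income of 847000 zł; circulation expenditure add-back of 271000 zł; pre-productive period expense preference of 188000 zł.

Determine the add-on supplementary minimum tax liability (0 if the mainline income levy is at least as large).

267920 zł

Mainline income levy:
  847000 zł × 10% = 84700 zł

Supplementary minimum tax:
  Adjusted income: 847000 zł + 271000 zł + 188000 zł = 1306000 zł
  1306000 zł × 27% = 352620 zł

Excess of supplementary minimum tax over mainline income levy: 352620 zł − 84700 zł = 267920 zł.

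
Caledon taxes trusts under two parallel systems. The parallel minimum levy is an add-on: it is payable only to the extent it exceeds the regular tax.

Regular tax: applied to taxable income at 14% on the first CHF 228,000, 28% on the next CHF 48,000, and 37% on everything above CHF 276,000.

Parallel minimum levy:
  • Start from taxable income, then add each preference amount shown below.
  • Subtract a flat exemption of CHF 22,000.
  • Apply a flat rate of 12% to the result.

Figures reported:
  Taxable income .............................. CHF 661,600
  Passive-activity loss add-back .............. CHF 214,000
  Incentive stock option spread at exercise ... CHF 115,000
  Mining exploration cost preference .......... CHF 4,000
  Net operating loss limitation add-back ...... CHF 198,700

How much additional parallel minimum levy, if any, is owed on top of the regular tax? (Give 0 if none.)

CHF 0

Regular tax:
  CHF 228,000 × 14% = CHF 31,920
  CHF 48,000 × 28% = CHF 13,440
  CHF 385,600 × 37% = CHF 142,672
  → CHF 188,032

Parallel minimum levy:
  Adjusted income: CHF 661,600 + CHF 214,000 + CHF 115,000 + CHF 4,000 + CHF 198,700 = CHF 1,193,300
  Less exemption CHF 22,000 → base CHF 1,171,300
  CHF 1,171,300 × 12% = CHF 140,556

CHF 140,556 ≤ CHF 188,032, so no add-on is due.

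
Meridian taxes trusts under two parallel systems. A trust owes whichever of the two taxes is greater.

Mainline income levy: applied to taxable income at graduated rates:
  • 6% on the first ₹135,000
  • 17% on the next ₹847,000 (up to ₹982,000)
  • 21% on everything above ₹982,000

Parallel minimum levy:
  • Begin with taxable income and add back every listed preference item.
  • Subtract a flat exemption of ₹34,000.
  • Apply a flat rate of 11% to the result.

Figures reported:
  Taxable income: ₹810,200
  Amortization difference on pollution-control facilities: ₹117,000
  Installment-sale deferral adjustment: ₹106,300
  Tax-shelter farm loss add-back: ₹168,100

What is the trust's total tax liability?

₹128,436

Mainline income levy:
  ₹135,000 × 6% = ₹8,100
  ₹675,200 × 17% = ₹114,784
  → ₹122,884

Parallel minimum levy:
  Adjusted income: ₹810,200 + ₹117,000 + ₹106,300 + ₹168,100 = ₹1,201,600
  Less exemption ₹34,000 → base ₹1,167,600
  ₹1,167,600 × 11% = ₹128,436

₹128,436 > ₹122,884, so the parallel minimum levy is the binding amount.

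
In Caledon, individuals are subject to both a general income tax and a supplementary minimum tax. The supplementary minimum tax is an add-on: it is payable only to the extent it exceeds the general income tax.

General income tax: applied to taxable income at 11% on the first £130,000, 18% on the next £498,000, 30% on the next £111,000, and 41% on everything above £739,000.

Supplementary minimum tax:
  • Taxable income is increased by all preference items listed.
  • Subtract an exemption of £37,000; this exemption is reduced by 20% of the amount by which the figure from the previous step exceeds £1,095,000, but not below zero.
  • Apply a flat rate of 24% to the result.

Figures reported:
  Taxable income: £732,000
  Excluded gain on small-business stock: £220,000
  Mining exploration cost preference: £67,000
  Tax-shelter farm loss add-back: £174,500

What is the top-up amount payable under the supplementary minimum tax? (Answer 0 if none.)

£147,148

General income tax:
  £130,000 × 11% = £14,300
  £498,000 × 18% = £89,640
  £104,000 × 30% = £31,200
  → £135,140

Supplementary minimum tax:
  Adjusted income: £732,000 + £220,000 + £67,000 + £174,500 = £1,193,500
  Exemption: £37,000 − 20% × (£1,193,500 − £1,095,000) = £37,000 − £19,700 = £17,300
  Base: £1,193,500 − £17,300 = £1,176,200
  £1,176,200 × 24% = £282,288

Excess of supplementary minimum tax over general income tax: £282,288 − £135,140 = £147,148.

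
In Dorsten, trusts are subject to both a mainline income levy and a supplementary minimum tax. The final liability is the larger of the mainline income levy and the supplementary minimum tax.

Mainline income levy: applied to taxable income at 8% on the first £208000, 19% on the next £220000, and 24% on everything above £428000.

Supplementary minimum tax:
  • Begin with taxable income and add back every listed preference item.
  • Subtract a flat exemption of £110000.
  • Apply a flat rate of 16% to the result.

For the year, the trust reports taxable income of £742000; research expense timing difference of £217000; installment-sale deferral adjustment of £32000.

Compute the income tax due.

£140960

Supplementary minimum tax:
  Adjusted income: £742000 + £217000 + £32000 = £991000
  Less exemption £110000 → base £881000
  £881000 × 16% = £140960

Mainline income levy:
  £208000 × 8% = £16640
  £220000 × 19% = £41800
  £314000 × 24% = £75360
  → £133800

£140960 > £133800, so the supplementary minimum tax is the binding amount.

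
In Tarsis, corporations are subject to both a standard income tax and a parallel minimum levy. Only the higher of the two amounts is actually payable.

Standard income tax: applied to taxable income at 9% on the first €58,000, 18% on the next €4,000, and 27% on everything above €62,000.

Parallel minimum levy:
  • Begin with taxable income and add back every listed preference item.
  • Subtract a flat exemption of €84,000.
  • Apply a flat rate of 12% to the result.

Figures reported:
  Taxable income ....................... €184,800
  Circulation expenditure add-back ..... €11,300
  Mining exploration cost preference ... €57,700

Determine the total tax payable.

Parallel minimum levy:
  Adjusted income: €184,800 + €11,300 + €57,700 = €253,800
  Less exemption €84,000 → base €169,800
  €169,800 × 12% = €20,376

Standard income tax:
  €58,000 × 9% = €5,220
  €4,000 × 18% = €720
  €122,800 × 27% = €33,156
  → €39,096

€39,096 > €20,376, so the standard income tax governs.

€39,096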